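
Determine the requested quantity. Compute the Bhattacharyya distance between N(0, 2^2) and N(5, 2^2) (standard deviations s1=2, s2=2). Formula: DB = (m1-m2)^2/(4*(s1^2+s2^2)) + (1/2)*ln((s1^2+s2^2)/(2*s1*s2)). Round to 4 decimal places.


Bhattacharyya distance between two Gaussians:
DB = (m1-m2)^2/(4*(s1^2+s2^2)) + (1/2)*ln((s1^2+s2^2)/(2*s1*s2)).
(m1-m2)^2 = (-5)^2 = 25.
s1^2+s2^2 = 4 + 4 = 8.
term1 = 25/32 = 0.78125.
term2 = 0.5*ln(8/8.0) = 0.0.
DB = 0.78125 + 0.0 = 0.7813

0.7813


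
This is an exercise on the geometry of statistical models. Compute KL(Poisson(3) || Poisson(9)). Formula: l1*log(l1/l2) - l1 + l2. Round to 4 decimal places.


KL divergence for Poisson:
KL = l1*log(l1/l2) - l1 + l2.
l1 = 3, l2 = 9.
log(3/9) = -1.098612.
l1*log(l1/l2) = 3 * -1.098612 = -3.295837.
KL = -3.295837 - 3 + 9 = 2.7042

2.7042


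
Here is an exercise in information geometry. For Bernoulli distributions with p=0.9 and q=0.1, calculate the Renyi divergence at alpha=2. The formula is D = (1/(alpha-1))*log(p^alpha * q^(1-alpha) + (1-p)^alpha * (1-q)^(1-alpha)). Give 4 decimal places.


Renyi divergence of order alpha between Bernoulli distributions:
D = (1/(alpha-1))*log(p^alpha * q^(1-alpha) + (1-p)^alpha * (1-q)^(1-alpha)).
alpha = 2, p = 0.9, q = 0.1.
p^alpha * q^(1-alpha) = 0.9^2 * 0.1^-1 = 8.1.
(1-p)^alpha * (1-q)^(1-alpha) = 0.1^2 * 0.9^-1 = 0.011111.
sum = 8.1 + 0.011111 = 8.111111.
D = (1/1)*log(8.111111) = 2.0932

2.0932


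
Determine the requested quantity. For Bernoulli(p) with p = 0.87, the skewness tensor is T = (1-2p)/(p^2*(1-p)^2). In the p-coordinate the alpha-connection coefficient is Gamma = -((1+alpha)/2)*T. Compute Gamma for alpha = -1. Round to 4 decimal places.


Skewness (Amari-Chentsov) tensor: T = (1-2p)/(p^2*(1-p)^2).
p = 0.87, 1-2p = -0.74, p^2 = 0.7569, (1-p)^2 = 0.0169.
T = -0.74/(0.7569 * 0.0169) = -57.850419.
In the p-coordinate, Gamma^(alpha) = Gamma^(0) - (alpha/2)*T with Gamma^(0) = (1/2)*g'(p) = -T/2,
so Gamma^(alpha) = -((1+alpha)/2)*T.
alpha = -1, -(1+alpha)/2 = 0.0.
Gamma = 0.0 * -57.850419 = 0.0000

0.0000


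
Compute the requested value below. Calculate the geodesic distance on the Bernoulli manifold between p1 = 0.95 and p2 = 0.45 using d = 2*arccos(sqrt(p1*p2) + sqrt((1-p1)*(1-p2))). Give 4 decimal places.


Geodesic distance on Bernoulli manifold:
d(p1,p2) = 2*arccos(sqrt(p1*p2) + sqrt((1-p1)*(1-p2))).
sqrt(p1*p2) = sqrt(0.95*0.45) = 0.653835.
sqrt((1-p1)*(1-p2)) = sqrt(0.05*0.55) = 0.165831.
arg = 0.653835 + 0.165831 = 0.819666.
d = 2*arccos(0.819666) = 1.2199

1.2199


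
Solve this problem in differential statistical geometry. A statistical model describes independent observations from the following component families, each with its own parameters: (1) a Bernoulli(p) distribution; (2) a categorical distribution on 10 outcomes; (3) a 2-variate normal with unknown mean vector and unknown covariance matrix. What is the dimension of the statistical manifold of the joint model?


The dimension of a statistical manifold equals the number of free
(independent) real parameters of the model. For a product of independent
blocks the parameter counts add.
- Bernoulli (p): 1.
- categorical on 10 outcomes (probabilities sum to 1): 10-1 = 9.
- 2-variate normal: 2 (mean) + 2*3/2 = 3 (symmetric covariance) = 5.
Total = 1 + 9 + 5 = 15.
Dimension = 15

15


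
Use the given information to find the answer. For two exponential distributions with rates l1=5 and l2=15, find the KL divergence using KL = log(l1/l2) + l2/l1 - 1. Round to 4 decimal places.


KL divergence for exponential family:
KL = log(l1/l2) + l2/l1 - 1.
log(5/15) = -1.098612.
15/5 = 3.0.
KL = -1.098612 + 3.0 - 1 = 0.9014

0.9014


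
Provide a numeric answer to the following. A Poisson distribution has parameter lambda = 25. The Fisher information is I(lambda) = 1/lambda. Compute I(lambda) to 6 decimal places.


Fisher information for Poisson: I(lambda) = 1/lambda.
lambda = 25.
I(lambda) = 1/25 = 0.040000

0.040000


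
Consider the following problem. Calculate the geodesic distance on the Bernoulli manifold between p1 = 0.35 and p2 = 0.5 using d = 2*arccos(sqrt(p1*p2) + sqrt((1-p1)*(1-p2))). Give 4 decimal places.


Geodesic distance on Bernoulli manifold:
d(p1,p2) = 2*arccos(sqrt(p1*p2) + sqrt((1-p1)*(1-p2))).
sqrt(p1*p2) = sqrt(0.35*0.5) = 0.41833.
sqrt((1-p1)*(1-p2)) = sqrt(0.65*0.5) = 0.570088.
arg = 0.41833 + 0.570088 = 0.988418.
d = 2*arccos(0.988418) = 0.3047

0.3047


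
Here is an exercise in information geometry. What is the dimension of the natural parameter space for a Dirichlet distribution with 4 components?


Exponential family dimension calculation:
Dirichlet with 4 components has 4 natural parameters.

4


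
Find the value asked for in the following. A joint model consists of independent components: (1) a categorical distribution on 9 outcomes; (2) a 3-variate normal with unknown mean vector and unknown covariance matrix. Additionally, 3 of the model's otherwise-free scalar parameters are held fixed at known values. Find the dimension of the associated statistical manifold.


The dimension of a statistical manifold equals the number of free
(independent) real parameters of the model. For a product of independent
blocks the parameter counts add.
- categorical on 9 outcomes (probabilities sum to 1): 9-1 = 8.
- 3-variate normal: 3 (mean) + 3*4/2 = 6 (symmetric covariance) = 9.
Total = 8 + 9 = 17.
3 parameter(s) fixed at known values: 17 - 3 = 14.
Dimension = 14

14


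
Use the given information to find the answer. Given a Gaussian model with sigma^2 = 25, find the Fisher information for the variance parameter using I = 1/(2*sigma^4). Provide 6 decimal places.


Fisher information for variance: I(sigma^2) = 1/(2*sigma^4).
sigma^2 = 25, so sigma^4 = 625.
I = 1/(2*625) = 1/1250 = 0.000800

0.000800


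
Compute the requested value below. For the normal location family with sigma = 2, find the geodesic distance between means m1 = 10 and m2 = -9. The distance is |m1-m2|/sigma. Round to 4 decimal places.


On the fixed-variance normal subfamily, geodesic distance = |m1-m2|/sigma.
|10 - -9| = 19.
sigma = 2.
d = 19/2 = 9.5000

9.5000


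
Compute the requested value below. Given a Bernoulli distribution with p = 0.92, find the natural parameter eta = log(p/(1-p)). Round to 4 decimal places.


Natural parameter for Bernoulli: eta = log(p/(1-p)).
p = 0.92, 1-p = 0.08.
p/(1-p) = 11.5.
eta = log(11.5) = 2.4423

2.4423


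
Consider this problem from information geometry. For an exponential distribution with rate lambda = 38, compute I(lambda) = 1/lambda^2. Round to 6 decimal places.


Fisher information for exponential: I(lambda) = 1/lambda^2.
lambda = 38, lambda^2 = 1444.
I = 1/1444 = 0.000693

0.000693


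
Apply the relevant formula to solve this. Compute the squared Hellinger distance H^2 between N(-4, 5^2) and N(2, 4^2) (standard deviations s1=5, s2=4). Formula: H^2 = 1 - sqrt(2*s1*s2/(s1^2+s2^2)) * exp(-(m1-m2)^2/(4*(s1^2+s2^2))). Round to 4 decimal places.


Squared Hellinger distance for Gaussians:
H^2 = 1 - sqrt(2*s1*s2/(s1^2+s2^2)) * exp(-(m1-m2)^2/(4*(s1^2+s2^2))).
s1^2 = 25, s2^2 = 16, s1^2+s2^2 = 41.
sqrt(2*5*4/(41)) = 0.98773.
(m1-m2)^2 = (-6)^2 = 36.
exp(-36/(4*41)) = exp(-0.219512) = 0.80291.
H^2 = 1 - 0.98773*0.80291 = 0.2069

0.2069


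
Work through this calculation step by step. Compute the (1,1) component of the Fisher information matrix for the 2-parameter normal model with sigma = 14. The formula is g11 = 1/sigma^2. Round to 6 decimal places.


For the 2-parameter normal family, the Fisher metric has:
  g11 = 1/sigma^2, g22 = 2/sigma^2.
sigma = 14, sigma^2 = 196.
g11 = 0.005102

0.005102


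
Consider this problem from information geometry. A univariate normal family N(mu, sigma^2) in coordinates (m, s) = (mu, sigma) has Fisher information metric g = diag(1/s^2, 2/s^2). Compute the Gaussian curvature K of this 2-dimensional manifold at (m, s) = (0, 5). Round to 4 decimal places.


The metric has the form g = (A dm^2 + B ds^2)/s^2 with A = 1, B = 2.
Substitute u = sqrt(A/B)*m: g = B*(du^2 + ds^2)/s^2, i.e. B times the
Poincare upper half-plane metric, which has constant Gaussian curvature -1.
Scaling a 2D metric by a constant c divides the Gaussian curvature by c,
so K = -1/B = -1/(2) = -0.5000 everywhere (the point (m, s) = (0, 5) is irrelevant:
the curvature is constant).
The requested Gaussian curvature is K = -0.5000.

-0.5000


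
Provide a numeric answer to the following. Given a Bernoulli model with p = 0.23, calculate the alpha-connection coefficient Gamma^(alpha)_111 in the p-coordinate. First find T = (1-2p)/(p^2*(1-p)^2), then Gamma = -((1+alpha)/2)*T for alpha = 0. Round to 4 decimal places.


Skewness (Amari-Chentsov) tensor: T = (1-2p)/(p^2*(1-p)^2).
p = 0.23, 1-2p = 0.54, p^2 = 0.0529, (1-p)^2 = 0.5929.
T = 0.54/(0.0529 * 0.5929) = 17.216967.
In the p-coordinate, Gamma^(alpha) = Gamma^(0) - (alpha/2)*T with Gamma^(0) = (1/2)*g'(p) = -T/2,
so Gamma^(alpha) = -((1+alpha)/2)*T.
alpha = 0, -(1+alpha)/2 = -0.5.
Gamma = -0.5 * 17.216967 = -8.6085

-8.6085


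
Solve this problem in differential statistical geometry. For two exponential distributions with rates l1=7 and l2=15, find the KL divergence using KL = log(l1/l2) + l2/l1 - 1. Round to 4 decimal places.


KL divergence for exponential family:
KL = log(l1/l2) + l2/l1 - 1.
log(7/15) = -0.76214.
15/7 = 2.142857.
KL = -0.76214 + 2.142857 - 1 = 0.3807

0.3807


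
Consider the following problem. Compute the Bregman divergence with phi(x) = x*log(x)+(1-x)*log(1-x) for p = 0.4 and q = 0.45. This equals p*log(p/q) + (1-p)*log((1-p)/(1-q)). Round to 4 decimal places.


Bregman divergence with negative entropy generator:
D = p*log(p/q) + (1-p)*log((1-p)/(1-q)).
p = 0.4, q = 0.45.
p*log(p/q) = 0.4*log(0.4/0.45) = -0.047113.
(1-p)*log((1-p)/(1-q)) = 0.6*log(0.6/0.55) = 0.052207.
D = -0.047113 + 0.052207 = 0.0051

0.0051


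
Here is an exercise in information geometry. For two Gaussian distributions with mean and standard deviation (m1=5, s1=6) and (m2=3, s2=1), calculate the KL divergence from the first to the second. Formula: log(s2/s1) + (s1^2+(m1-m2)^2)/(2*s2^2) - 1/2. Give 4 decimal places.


KL divergence between normal distributions:
KL = log(s2/s1) + (s1^2 + (m1-m2)^2)/(2*s2^2) - 1/2.
log(1/6) = -1.791759.
(6^2 + (5-3)^2)/(2*1^2) = (36 + 4)/2 = 20.0.
KL = -1.791759 + 20.0 - 0.5 = 17.7082

17.7082


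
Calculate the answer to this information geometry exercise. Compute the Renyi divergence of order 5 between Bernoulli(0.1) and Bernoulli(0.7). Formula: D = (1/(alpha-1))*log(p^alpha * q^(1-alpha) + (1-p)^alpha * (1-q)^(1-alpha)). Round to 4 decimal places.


Renyi divergence of order alpha between Bernoulli distributions:
D = (1/(alpha-1))*log(p^alpha * q^(1-alpha) + (1-p)^alpha * (1-q)^(1-alpha)).
alpha = 5, p = 0.1, q = 0.7.
p^alpha * q^(1-alpha) = 0.1^5 * 0.7^-4 = 4.2e-05.
(1-p)^alpha * (1-q)^(1-alpha) = 0.9^5 * 0.3^-4 = 72.9.
sum = 4.2e-05 + 72.9 = 72.900042.
D = (1/4)*log(72.900042) = 1.0723

1.0723


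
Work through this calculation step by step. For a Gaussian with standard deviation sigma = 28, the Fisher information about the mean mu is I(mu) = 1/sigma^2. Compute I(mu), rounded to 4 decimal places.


The Fisher information for the mean of a normal distribution is I(mu) = 1/sigma^2.
sigma = 28, so sigma^2 = 784.
I(mu) = 1/784 = 0.0013

0.0013


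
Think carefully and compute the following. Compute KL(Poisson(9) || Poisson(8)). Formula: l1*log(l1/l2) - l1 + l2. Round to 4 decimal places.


KL divergence for Poisson:
KL = l1*log(l1/l2) - l1 + l2.
l1 = 9, l2 = 8.
log(9/8) = 0.117783.
l1*log(l1/l2) = 9 * 0.117783 = 1.060047.
KL = 1.060047 - 9 + 8 = 0.0600

0.0600


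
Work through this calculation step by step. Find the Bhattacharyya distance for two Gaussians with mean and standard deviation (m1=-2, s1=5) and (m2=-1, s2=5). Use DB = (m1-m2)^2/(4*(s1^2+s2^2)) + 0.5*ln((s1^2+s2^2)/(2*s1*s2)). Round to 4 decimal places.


Bhattacharyya distance between two Gaussians:
DB = (m1-m2)^2/(4*(s1^2+s2^2)) + (1/2)*ln((s1^2+s2^2)/(2*s1*s2)).
(m1-m2)^2 = (-1)^2 = 1.
s1^2+s2^2 = 25 + 25 = 50.
term1 = 1/200 = 0.005.
term2 = 0.5*ln(50/50.0) = 0.0.
DB = 0.005 + 0.0 = 0.0050

0.0050


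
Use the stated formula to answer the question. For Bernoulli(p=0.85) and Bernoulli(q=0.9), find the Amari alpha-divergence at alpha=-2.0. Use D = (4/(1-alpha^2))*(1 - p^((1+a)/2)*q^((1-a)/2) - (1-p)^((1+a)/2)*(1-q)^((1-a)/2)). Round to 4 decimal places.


Amari alpha-divergence:
D = (4/(1-alpha^2))*(1 - p^((1+a)/2)*q^((1-a)/2) - (1-p)^((1+a)/2)*(1-q)^((1-a)/2)).
alpha = -2.0, p = 0.85, q = 0.9.
e1 = (1+alpha)/2 = -0.5, e2 = (1-alpha)/2 = 1.5.
t1 = p^e1 * q^e2 = 0.85^-0.5 * 0.9^1.5 = 0.926092.
t2 = (1-p)^e1 * (1-q)^e2 = 0.15^-0.5 * 0.1^1.5 = 0.08165.
4/(1-alpha^2) = -1.333333.
D = -1.333333*(1 - 0.926092 - 0.08165) = 0.0103

0.0103


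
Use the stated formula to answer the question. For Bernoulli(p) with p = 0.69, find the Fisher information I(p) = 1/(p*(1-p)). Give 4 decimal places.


For Bernoulli(p), Fisher information is I(p) = 1/(p*(1-p)).
p = 0.69, 1-p = 0.31.
p*(1-p) = 0.2139.
I(p) = 1/0.2139 = 4.6751

4.6751


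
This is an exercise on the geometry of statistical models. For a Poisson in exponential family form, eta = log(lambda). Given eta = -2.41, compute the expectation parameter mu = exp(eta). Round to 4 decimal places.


Expectation parameter for Poisson exponential family:
mu = exp(eta).
eta = -2.41.
mu = exp(-2.41) = 0.0898

0.0898


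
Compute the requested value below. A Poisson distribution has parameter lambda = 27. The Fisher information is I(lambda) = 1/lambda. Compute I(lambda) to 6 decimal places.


Fisher information for Poisson: I(lambda) = 1/lambda.
lambda = 27.
I(lambda) = 1/27 = 0.037037

0.037037


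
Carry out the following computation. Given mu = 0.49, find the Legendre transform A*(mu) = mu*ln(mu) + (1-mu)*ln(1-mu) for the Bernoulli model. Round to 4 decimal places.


Legendre transform for Bernoulli:
A*(mu) = mu*log(mu) + (1-mu)*log(1-mu).
mu = 0.49, 1-mu = 0.51.
mu*log(mu) = 0.49*log(0.49) = -0.349541.
(1-mu)*log(1-mu) = 0.51*log(0.51) = -0.343406.
A* = -0.349541 + -0.343406 = -0.6929

-0.6929


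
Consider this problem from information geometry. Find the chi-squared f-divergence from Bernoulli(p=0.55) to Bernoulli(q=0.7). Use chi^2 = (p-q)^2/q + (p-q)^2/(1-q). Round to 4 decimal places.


Chi-squared divergence between Bernoulli distributions:
chi^2 = (p-q)^2/q + (p-q)^2/(1-q).
p = 0.55, q = 0.7, p-q = -0.15.
(p-q)^2 = 0.0225.
term1 = 0.0225/0.7 = 0.032143.
term2 = 0.0225/0.3 = 0.075.
chi^2 = 0.032143 + 0.075 = 0.1071

0.1071


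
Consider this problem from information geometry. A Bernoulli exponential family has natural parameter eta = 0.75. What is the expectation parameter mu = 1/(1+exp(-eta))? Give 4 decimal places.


Dual coordinate (expectation parameter) for Bernoulli:
mu = 1/(1+exp(-eta)).
eta = 0.75.
exp(-eta) = exp(-0.75) = 0.472367.
mu = 1/(1+0.472367) = 0.6792

0.6792


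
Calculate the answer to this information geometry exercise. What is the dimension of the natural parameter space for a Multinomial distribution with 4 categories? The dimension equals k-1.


Exponential family dimension calculation:
For Multinomial with k=4 categories, dim = k-1 = 3.

3


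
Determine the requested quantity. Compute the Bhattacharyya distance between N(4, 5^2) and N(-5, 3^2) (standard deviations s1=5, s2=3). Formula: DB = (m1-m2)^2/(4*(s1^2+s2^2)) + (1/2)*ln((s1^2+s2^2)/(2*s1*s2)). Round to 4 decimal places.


Bhattacharyya distance between two Gaussians:
DB = (m1-m2)^2/(4*(s1^2+s2^2)) + (1/2)*ln((s1^2+s2^2)/(2*s1*s2)).
(m1-m2)^2 = (9)^2 = 81.
s1^2+s2^2 = 25 + 9 = 34.
term1 = 81/136 = 0.595588.
term2 = 0.5*ln(34/30.0) = 0.062582.
DB = 0.595588 + 0.062582 = 0.6582

0.6582


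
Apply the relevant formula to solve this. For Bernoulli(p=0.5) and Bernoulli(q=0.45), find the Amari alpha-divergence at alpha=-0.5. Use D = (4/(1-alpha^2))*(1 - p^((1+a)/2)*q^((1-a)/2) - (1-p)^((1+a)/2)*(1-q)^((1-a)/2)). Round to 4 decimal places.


Amari alpha-divergence:
D = (4/(1-alpha^2))*(1 - p^((1+a)/2)*q^((1-a)/2) - (1-p)^((1+a)/2)*(1-q)^((1-a)/2)).
alpha = -0.5, p = 0.5, q = 0.45.
e1 = (1+alpha)/2 = 0.25, e2 = (1-alpha)/2 = 0.75.
t1 = p^e1 * q^e2 = 0.5^0.25 * 0.45^0.75 = 0.462011.
t2 = (1-p)^e1 * (1-q)^e2 = 0.5^0.25 * 0.55^0.75 = 0.53705.
4/(1-alpha^2) = 5.333333.
D = 5.333333*(1 - 0.462011 - 0.53705) = 0.0050

0.0050


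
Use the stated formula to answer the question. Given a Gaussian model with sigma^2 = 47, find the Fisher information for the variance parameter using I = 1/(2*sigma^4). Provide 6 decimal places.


Fisher information for variance: I(sigma^2) = 1/(2*sigma^4).
sigma^2 = 47, so sigma^4 = 2209.
I = 1/(2*2209) = 1/4418 = 0.000226

0.000226


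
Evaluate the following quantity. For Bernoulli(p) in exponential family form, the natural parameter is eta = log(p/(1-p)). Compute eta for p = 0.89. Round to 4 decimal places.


Natural parameter for Bernoulli: eta = log(p/(1-p)).
p = 0.89, 1-p = 0.11.
p/(1-p) = 8.090909.
eta = log(8.090909) = 2.0907

2.0907


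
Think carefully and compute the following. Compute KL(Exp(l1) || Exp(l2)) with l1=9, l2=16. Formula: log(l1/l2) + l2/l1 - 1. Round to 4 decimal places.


KL divergence for exponential family:
KL = log(l1/l2) + l2/l1 - 1.
log(9/16) = -0.575364.
16/9 = 1.777778.
KL = -0.575364 + 1.777778 - 1 = 0.2024

0.2024


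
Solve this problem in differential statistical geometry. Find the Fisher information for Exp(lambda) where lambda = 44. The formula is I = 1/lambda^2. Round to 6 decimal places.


Fisher information for exponential: I(lambda) = 1/lambda^2.
lambda = 44, lambda^2 = 1936.
I = 1/1936 = 0.000517

0.000517


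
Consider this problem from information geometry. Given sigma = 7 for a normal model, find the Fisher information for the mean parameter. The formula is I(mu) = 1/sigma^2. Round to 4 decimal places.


The Fisher information for the mean of a normal distribution is I(mu) = 1/sigma^2.
sigma = 7, so sigma^2 = 49.
I(mu) = 1/49 = 0.0204

0.0204


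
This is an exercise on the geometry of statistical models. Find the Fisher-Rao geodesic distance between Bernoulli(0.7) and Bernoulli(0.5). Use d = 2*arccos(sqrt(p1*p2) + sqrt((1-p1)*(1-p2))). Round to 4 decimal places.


Geodesic distance on Bernoulli manifold:
d(p1,p2) = 2*arccos(sqrt(p1*p2) + sqrt((1-p1)*(1-p2))).
sqrt(p1*p2) = sqrt(0.7*0.5) = 0.591608.
sqrt((1-p1)*(1-p2)) = sqrt(0.3*0.5) = 0.387298.
arg = 0.591608 + 0.387298 = 0.978906.
d = 2*arccos(0.978906) = 0.4115

0.4115


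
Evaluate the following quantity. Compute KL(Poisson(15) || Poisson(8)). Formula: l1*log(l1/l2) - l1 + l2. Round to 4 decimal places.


KL divergence for Poisson:
KL = l1*log(l1/l2) - l1 + l2.
l1 = 15, l2 = 8.
log(15/8) = 0.628609.
l1*log(l1/l2) = 15 * 0.628609 = 9.42913.
KL = 9.42913 - 15 + 8 = 2.4291

2.4291


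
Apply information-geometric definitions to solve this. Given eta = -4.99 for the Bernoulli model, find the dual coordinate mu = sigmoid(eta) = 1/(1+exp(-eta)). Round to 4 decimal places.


Dual coordinate (expectation parameter) for Bernoulli:
mu = 1/(1+exp(-eta)).
eta = -4.99.
exp(-eta) = exp(4.99) = 146.936423.
mu = 1/(1+146.936423) = 0.0068

0.0068


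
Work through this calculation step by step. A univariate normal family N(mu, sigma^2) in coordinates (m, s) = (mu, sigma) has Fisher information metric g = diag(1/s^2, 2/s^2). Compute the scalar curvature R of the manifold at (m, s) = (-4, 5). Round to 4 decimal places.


The metric has the form g = (A dm^2 + B ds^2)/s^2 with A = 1, B = 2.
Substitute u = sqrt(A/B)*m: g = B*(du^2 + ds^2)/s^2, i.e. B times the
Poincare upper half-plane metric, which has constant Gaussian curvature -1.
Scaling a 2D metric by a constant c divides the Gaussian curvature by c,
so K = -1/B = -1/(2) = -0.5000 everywhere (the point (m, s) = (-4, 5) is irrelevant:
the curvature is constant).
Scalar curvature in dimension 2: R = 2K = -2/(2) = -1.0000.

-1.0000


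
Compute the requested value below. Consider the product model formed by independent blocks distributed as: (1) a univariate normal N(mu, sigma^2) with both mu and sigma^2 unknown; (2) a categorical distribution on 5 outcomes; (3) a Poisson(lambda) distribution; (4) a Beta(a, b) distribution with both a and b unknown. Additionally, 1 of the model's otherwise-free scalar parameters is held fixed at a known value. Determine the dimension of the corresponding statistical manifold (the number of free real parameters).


The dimension of a statistical manifold equals the number of free
(independent) real parameters of the model. For a product of independent
blocks the parameter counts add.
- normal (mu, sigma^2): 2.
- categorical on 5 outcomes (probabilities sum to 1): 5-1 = 4.
- Poisson (lambda): 1.
- Beta (a, b): 2.
Total = 2 + 4 + 1 + 2 = 9.
1 parameter(s) fixed at known values: 9 - 1 = 8.
Dimension = 8

8


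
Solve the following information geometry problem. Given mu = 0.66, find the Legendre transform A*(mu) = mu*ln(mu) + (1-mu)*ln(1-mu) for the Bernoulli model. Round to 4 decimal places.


Legendre transform for Bernoulli:
A*(mu) = mu*log(mu) + (1-mu)*log(1-mu).
mu = 0.66, 1-mu = 0.34.
mu*log(mu) = 0.66*log(0.66) = -0.27424.
(1-mu)*log(1-mu) = 0.34*log(0.34) = -0.366795.
A* = -0.27424 + -0.366795 = -0.6410

-0.6410


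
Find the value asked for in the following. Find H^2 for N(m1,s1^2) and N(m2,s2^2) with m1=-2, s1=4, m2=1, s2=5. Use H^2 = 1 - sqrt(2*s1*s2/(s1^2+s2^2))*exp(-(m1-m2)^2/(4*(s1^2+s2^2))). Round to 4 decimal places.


Squared Hellinger distance for Gaussians:
H^2 = 1 - sqrt(2*s1*s2/(s1^2+s2^2)) * exp(-(m1-m2)^2/(4*(s1^2+s2^2))).
s1^2 = 16, s2^2 = 25, s1^2+s2^2 = 41.
sqrt(2*4*5/(41)) = 0.98773.
(m1-m2)^2 = (-3)^2 = 9.
exp(-9/(4*41)) = exp(-0.054878) = 0.946601.
H^2 = 1 - 0.98773*0.946601 = 0.0650

0.0650


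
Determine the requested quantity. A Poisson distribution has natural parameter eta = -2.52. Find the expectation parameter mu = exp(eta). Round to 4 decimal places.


Expectation parameter for Poisson exponential family:
mu = exp(eta).
eta = -2.52.
mu = exp(-2.52) = 0.0805

0.0805


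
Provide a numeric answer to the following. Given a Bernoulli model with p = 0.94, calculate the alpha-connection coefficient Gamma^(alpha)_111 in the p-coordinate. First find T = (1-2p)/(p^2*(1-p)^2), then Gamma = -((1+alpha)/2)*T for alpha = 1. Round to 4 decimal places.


Skewness (Amari-Chentsov) tensor: T = (1-2p)/(p^2*(1-p)^2).
p = 0.94, 1-2p = -0.88, p^2 = 0.8836, (1-p)^2 = 0.0036.
T = -0.88/(0.8836 * 0.0036) = -276.646044.
In the p-coordinate, Gamma^(alpha) = Gamma^(0) - (alpha/2)*T with Gamma^(0) = (1/2)*g'(p) = -T/2,
so Gamma^(alpha) = -((1+alpha)/2)*T.
alpha = 1, -(1+alpha)/2 = -1.0.
Gamma = -1.0 * -276.646044 = 276.6460

276.6460


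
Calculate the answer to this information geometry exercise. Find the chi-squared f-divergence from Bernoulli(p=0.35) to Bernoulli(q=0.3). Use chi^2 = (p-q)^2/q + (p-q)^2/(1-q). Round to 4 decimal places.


Chi-squared divergence between Bernoulli distributions:
chi^2 = (p-q)^2/q + (p-q)^2/(1-q).
p = 0.35, q = 0.3, p-q = 0.05.
(p-q)^2 = 0.0025.
term1 = 0.0025/0.3 = 0.008333.
term2 = 0.0025/0.7 = 0.003571.
chi^2 = 0.008333 + 0.003571 = 0.0119

0.0119


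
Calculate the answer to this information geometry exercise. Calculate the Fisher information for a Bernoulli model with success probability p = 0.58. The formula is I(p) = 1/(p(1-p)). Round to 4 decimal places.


For Bernoulli(p), Fisher information is I(p) = 1/(p*(1-p)).
p = 0.58, 1-p = 0.42.
p*(1-p) = 0.2436.
I(p) = 1/0.2436 = 4.1051

4.1051


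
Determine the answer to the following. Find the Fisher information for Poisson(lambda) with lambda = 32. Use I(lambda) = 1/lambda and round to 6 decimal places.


Fisher information for Poisson: I(lambda) = 1/lambda.
lambda = 32.
I(lambda) = 1/32 = 0.031250

0.031250


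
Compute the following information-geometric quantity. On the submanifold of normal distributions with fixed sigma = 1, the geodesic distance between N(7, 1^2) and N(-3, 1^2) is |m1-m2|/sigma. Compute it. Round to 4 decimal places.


On the fixed-variance normal subfamily, geodesic distance = |m1-m2|/sigma.
|7 - -3| = 10.
sigma = 1.
d = 10/1 = 10.0000

10.0000


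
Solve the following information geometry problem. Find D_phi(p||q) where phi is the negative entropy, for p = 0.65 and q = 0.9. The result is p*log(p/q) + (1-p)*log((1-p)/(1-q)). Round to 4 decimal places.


Bregman divergence with negative entropy generator:
D = p*log(p/q) + (1-p)*log((1-p)/(1-q)).
p = 0.65, q = 0.9.
p*log(p/q) = 0.65*log(0.65/0.9) = -0.211525.
(1-p)*log((1-p)/(1-q)) = 0.35*log(0.35/0.1) = 0.438467.
D = -0.211525 + 0.438467 = 0.2269

0.2269


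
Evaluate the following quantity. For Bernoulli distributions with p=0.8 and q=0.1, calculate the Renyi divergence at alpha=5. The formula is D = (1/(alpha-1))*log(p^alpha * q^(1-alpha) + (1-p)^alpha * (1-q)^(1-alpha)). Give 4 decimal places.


Renyi divergence of order alpha between Bernoulli distributions:
D = (1/(alpha-1))*log(p^alpha * q^(1-alpha) + (1-p)^alpha * (1-q)^(1-alpha)).
alpha = 5, p = 0.8, q = 0.1.
p^alpha * q^(1-alpha) = 0.8^5 * 0.1^-4 = 3276.8.
(1-p)^alpha * (1-q)^(1-alpha) = 0.2^5 * 0.9^-4 = 0.000488.
sum = 3276.8 + 0.000488 = 3276.800488.
D = (1/4)*log(3276.800488) = 2.0237

2.0237


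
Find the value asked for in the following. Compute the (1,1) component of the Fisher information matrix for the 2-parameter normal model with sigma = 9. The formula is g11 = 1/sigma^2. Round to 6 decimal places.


For the 2-parameter normal family, the Fisher metric has:
  g11 = 1/sigma^2, g22 = 2/sigma^2.
sigma = 9, sigma^2 = 81.
g11 = 0.012346

0.012346


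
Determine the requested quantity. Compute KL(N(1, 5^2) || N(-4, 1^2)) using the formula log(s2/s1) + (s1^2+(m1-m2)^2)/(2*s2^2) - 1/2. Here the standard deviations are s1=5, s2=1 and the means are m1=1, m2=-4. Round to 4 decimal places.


KL divergence between normal distributions:
KL = log(s2/s1) + (s1^2 + (m1-m2)^2)/(2*s2^2) - 1/2.
log(1/5) = -1.609438.
(5^2 + (1--4)^2)/(2*1^2) = (25 + 25)/2 = 25.0.
KL = -1.609438 + 25.0 - 0.5 = 22.8906

22.8906


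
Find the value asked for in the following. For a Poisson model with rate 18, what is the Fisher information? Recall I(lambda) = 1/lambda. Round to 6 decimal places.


Fisher information for Poisson: I(lambda) = 1/lambda.
lambda = 18.
I(lambda) = 1/18 = 0.055556

0.055556


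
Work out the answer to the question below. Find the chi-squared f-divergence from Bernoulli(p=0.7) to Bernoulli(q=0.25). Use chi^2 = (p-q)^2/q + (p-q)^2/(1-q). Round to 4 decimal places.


Chi-squared divergence between Bernoulli distributions:
chi^2 = (p-q)^2/q + (p-q)^2/(1-q).
p = 0.7, q = 0.25, p-q = 0.45.
(p-q)^2 = 0.2025.
term1 = 0.2025/0.25 = 0.81.
term2 = 0.2025/0.75 = 0.27.
chi^2 = 0.81 + 0.27 = 1.0800

1.0800


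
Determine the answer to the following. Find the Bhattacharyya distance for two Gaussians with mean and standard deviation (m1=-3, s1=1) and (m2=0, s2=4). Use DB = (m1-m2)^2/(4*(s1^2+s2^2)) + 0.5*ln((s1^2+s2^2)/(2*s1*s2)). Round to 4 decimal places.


Bhattacharyya distance between two Gaussians:
DB = (m1-m2)^2/(4*(s1^2+s2^2)) + (1/2)*ln((s1^2+s2^2)/(2*s1*s2)).
(m1-m2)^2 = (-3)^2 = 9.
s1^2+s2^2 = 1 + 16 = 17.
term1 = 9/68 = 0.132353.
term2 = 0.5*ln(17/8.0) = 0.376886.
DB = 0.132353 + 0.376886 = 0.5092

0.5092


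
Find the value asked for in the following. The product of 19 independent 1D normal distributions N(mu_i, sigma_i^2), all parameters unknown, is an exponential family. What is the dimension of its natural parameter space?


Exponential family dimension calculation:
Each univariate normal has two natural parameters (mu/sigma^2 and -1/(2 sigma^2)).
With 19 independent components, dim = 2 * 19 = 38.

38


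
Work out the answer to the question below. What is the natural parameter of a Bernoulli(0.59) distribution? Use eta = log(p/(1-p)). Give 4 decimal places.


Natural parameter for Bernoulli: eta = log(p/(1-p)).
p = 0.59, 1-p = 0.41.
p/(1-p) = 1.439024.
eta = log(1.439024) = 0.3640

0.3640


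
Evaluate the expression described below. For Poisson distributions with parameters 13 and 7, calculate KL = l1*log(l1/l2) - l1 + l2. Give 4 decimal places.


KL divergence for Poisson:
KL = l1*log(l1/l2) - l1 + l2.
l1 = 13, l2 = 7.
log(13/7) = 0.619039.
l1*log(l1/l2) = 13 * 0.619039 = 8.04751.
KL = 8.04751 - 13 + 7 = 2.0475

2.0475


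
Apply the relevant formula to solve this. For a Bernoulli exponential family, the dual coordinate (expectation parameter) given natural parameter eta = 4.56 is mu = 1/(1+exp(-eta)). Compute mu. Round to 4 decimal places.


Dual coordinate (expectation parameter) for Bernoulli:
mu = 1/(1+exp(-eta)).
eta = 4.56.
exp(-eta) = exp(-4.56) = 0.010462.
mu = 1/(1+0.010462) = 0.9896

0.9896


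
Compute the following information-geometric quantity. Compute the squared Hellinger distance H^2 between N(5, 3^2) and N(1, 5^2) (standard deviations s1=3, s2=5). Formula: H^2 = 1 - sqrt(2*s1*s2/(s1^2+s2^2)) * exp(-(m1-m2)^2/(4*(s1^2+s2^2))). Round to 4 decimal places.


Squared Hellinger distance for Gaussians:
H^2 = 1 - sqrt(2*s1*s2/(s1^2+s2^2)) * exp(-(m1-m2)^2/(4*(s1^2+s2^2))).
s1^2 = 9, s2^2 = 25, s1^2+s2^2 = 34.
sqrt(2*3*5/(34)) = 0.939336.
(m1-m2)^2 = (4)^2 = 16.
exp(-16/(4*34)) = exp(-0.117647) = 0.88901.
H^2 = 1 - 0.939336*0.88901 = 0.1649

0.1649


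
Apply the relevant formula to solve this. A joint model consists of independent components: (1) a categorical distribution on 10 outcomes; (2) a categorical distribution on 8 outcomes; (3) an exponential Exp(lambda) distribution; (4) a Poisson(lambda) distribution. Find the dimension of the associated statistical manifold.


The dimension of a statistical manifold equals the number of free
(independent) real parameters of the model. For a product of independent
blocks the parameter counts add.
- categorical on 10 outcomes (probabilities sum to 1): 10-1 = 9.
- categorical on 8 outcomes (probabilities sum to 1): 8-1 = 7.
- exponential (lambda): 1.
- Poisson (lambda): 1.
Total = 9 + 7 + 1 + 1 = 18.
Dimension = 18

18


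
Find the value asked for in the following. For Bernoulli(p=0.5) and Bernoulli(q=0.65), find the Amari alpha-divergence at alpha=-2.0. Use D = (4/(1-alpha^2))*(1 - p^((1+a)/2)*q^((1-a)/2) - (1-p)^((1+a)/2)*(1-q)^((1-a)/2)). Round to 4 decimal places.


Amari alpha-divergence:
D = (4/(1-alpha^2))*(1 - p^((1+a)/2)*q^((1-a)/2) - (1-p)^((1+a)/2)*(1-q)^((1-a)/2)).
alpha = -2.0, p = 0.5, q = 0.65.
e1 = (1+alpha)/2 = -0.5, e2 = (1-alpha)/2 = 1.5.
t1 = p^e1 * q^e2 = 0.5^-0.5 * 0.65^1.5 = 0.741114.
t2 = (1-p)^e1 * (1-q)^e2 = 0.5^-0.5 * 0.35^1.5 = 0.292831.
4/(1-alpha^2) = -1.333333.
D = -1.333333*(1 - 0.741114 - 0.292831) = 0.0453

0.0453


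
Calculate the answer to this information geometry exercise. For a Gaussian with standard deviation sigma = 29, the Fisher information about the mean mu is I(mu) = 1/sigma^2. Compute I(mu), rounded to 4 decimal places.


The Fisher information for the mean of a normal distribution is I(mu) = 1/sigma^2.
sigma = 29, so sigma^2 = 841.
I(mu) = 1/841 = 0.0012

0.0012


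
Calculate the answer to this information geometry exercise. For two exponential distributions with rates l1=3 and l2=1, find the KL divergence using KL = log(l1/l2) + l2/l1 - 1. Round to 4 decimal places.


KL divergence for exponential family:
KL = log(l1/l2) + l2/l1 - 1.
log(3/1) = 1.098612.
1/3 = 0.333333.
KL = 1.098612 + 0.333333 - 1 = 0.4319

0.4319


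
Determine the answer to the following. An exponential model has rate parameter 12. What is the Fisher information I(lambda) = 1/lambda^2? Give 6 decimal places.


Fisher information for exponential: I(lambda) = 1/lambda^2.
lambda = 12, lambda^2 = 144.
I = 1/144 = 0.006944

0.006944


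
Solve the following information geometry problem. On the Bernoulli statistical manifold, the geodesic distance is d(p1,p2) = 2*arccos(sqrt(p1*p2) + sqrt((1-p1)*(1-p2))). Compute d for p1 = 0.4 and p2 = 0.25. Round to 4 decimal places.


Geodesic distance on Bernoulli manifold:
d(p1,p2) = 2*arccos(sqrt(p1*p2) + sqrt((1-p1)*(1-p2))).
sqrt(p1*p2) = sqrt(0.4*0.25) = 0.316228.
sqrt((1-p1)*(1-p2)) = sqrt(0.6*0.75) = 0.67082.
arg = 0.316228 + 0.67082 = 0.987048.
d = 2*arccos(0.987048) = 0.3222

0.3222


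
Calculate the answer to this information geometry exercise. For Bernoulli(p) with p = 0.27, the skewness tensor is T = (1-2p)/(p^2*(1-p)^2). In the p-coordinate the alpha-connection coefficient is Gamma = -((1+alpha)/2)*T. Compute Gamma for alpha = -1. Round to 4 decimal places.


Skewness (Amari-Chentsov) tensor: T = (1-2p)/(p^2*(1-p)^2).
p = 0.27, 1-2p = 0.46, p^2 = 0.0729, (1-p)^2 = 0.5329.
T = 0.46/(0.0729 * 0.5329) = 11.840896.
In the p-coordinate, Gamma^(alpha) = Gamma^(0) - (alpha/2)*T with Gamma^(0) = (1/2)*g'(p) = -T/2,
so Gamma^(alpha) = -((1+alpha)/2)*T.
alpha = -1, -(1+alpha)/2 = 0.0.
Gamma = 0.0 * 11.840896 = 0.0000

0.0000


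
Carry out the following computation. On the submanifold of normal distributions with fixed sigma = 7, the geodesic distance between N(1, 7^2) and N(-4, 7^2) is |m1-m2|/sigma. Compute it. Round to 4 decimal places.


On the fixed-variance normal subfamily, geodesic distance = |m1-m2|/sigma.
|1 - -4| = 5.
sigma = 7.
d = 5/7 = 0.7143

0.7143


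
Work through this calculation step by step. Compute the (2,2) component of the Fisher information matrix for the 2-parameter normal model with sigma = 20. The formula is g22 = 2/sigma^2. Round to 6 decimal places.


For the 2-parameter normal family, the Fisher metric has:
  g11 = 1/sigma^2, g22 = 2/sigma^2.
sigma = 20, sigma^2 = 400.
g22 = 0.005000

0.005000


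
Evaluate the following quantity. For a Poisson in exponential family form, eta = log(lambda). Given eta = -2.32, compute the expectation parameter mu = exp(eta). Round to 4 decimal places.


Expectation parameter for Poisson exponential family:
mu = exp(eta).
eta = -2.32.
mu = exp(-2.32) = 0.0983

0.0983


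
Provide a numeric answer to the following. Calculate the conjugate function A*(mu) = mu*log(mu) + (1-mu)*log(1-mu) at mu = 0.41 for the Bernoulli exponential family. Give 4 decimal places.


Legendre transform for Bernoulli:
A*(mu) = mu*log(mu) + (1-mu)*log(1-mu).
mu = 0.41, 1-mu = 0.59.
mu*log(mu) = 0.41*log(0.41) = -0.365555.
(1-mu)*log(1-mu) = 0.59*log(0.59) = -0.311303.
A* = -0.365555 + -0.311303 = -0.6769

-0.6769


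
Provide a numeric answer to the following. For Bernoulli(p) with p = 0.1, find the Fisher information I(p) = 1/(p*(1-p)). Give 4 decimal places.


For Bernoulli(p), Fisher information is I(p) = 1/(p*(1-p)).
p = 0.1, 1-p = 0.9.
p*(1-p) = 0.09.
I(p) = 1/0.09 = 11.1111

11.1111


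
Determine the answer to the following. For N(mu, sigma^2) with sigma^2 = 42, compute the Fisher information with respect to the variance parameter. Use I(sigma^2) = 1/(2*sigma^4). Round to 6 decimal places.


Fisher information for variance: I(sigma^2) = 1/(2*sigma^4).
sigma^2 = 42, so sigma^4 = 1764.
I = 1/(2*1764) = 1/3528 = 0.000283

0.000283


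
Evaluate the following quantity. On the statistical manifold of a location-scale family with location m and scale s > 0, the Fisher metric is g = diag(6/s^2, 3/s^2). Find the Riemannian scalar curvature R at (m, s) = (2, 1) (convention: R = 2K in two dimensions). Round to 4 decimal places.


The metric has the form g = (A dm^2 + B ds^2)/s^2 with A = 6, B = 3.
Substitute u = sqrt(A/B)*m: g = B*(du^2 + ds^2)/s^2, i.e. B times the
Poincare upper half-plane metric, which has constant Gaussian curvature -1.
Scaling a 2D metric by a constant c divides the Gaussian curvature by c,
so K = -1/B = -1/(3) = -0.3333 everywhere (the point (m, s) = (2, 1) is irrelevant:
the curvature is constant).
Scalar curvature in dimension 2: R = 2K = -2/(3) = -0.6667.

-0.6667


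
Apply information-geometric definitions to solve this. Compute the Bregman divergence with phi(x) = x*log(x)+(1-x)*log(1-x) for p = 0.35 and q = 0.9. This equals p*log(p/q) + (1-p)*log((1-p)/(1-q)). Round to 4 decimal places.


Bregman divergence with negative entropy generator:
D = p*log(p/q) + (1-p)*log((1-p)/(1-q)).
p = 0.35, q = 0.9.
p*log(p/q) = 0.35*log(0.35/0.9) = -0.330562.
(1-p)*log((1-p)/(1-q)) = 0.65*log(0.65/0.1) = 1.216671.
D = -0.330562 + 1.216671 = 0.8861

0.8861


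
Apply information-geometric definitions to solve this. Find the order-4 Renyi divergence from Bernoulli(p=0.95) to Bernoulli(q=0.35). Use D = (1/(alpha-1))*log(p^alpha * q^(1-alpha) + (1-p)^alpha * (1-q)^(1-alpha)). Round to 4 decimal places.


Renyi divergence of order alpha between Bernoulli distributions:
D = (1/(alpha-1))*log(p^alpha * q^(1-alpha) + (1-p)^alpha * (1-q)^(1-alpha)).
alpha = 4, p = 0.95, q = 0.35.
p^alpha * q^(1-alpha) = 0.95^4 * 0.35^-3 = 18.99723.
(1-p)^alpha * (1-q)^(1-alpha) = 0.05^4 * 0.65^-3 = 2.3e-05.
sum = 18.99723 + 2.3e-05 = 18.997253.
D = (1/3)*log(18.997253) = 0.9814

0.9814


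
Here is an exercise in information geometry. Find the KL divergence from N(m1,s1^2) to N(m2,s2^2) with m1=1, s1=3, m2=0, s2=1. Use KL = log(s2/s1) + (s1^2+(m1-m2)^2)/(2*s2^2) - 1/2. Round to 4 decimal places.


KL divergence between normal distributions:
KL = log(s2/s1) + (s1^2 + (m1-m2)^2)/(2*s2^2) - 1/2.
log(1/3) = -1.098612.
(3^2 + (1-0)^2)/(2*1^2) = (9 + 1)/2 = 5.0.
KL = -1.098612 + 5.0 - 0.5 = 3.4014

3.4014


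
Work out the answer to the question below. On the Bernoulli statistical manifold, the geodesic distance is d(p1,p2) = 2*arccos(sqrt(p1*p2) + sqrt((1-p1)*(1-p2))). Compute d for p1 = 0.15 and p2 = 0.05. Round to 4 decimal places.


Geodesic distance on Bernoulli manifold:
d(p1,p2) = 2*arccos(sqrt(p1*p2) + sqrt((1-p1)*(1-p2))).
sqrt(p1*p2) = sqrt(0.15*0.05) = 0.086603.
sqrt((1-p1)*(1-p2)) = sqrt(0.85*0.95) = 0.89861.
arg = 0.086603 + 0.89861 = 0.985213.
d = 2*arccos(0.985213) = 0.3444

0.3444


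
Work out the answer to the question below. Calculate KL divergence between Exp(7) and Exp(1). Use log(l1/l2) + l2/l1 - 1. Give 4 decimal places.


KL divergence for exponential family:
KL = log(l1/l2) + l2/l1 - 1.
log(7/1) = 1.94591.
1/7 = 0.142857.
KL = 1.94591 + 0.142857 - 1 = 1.0888

1.0888


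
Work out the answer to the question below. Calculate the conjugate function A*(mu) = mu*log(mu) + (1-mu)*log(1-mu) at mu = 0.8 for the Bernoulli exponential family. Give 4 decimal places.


Legendre transform for Bernoulli:
A*(mu) = mu*log(mu) + (1-mu)*log(1-mu).
mu = 0.8, 1-mu = 0.2.
mu*log(mu) = 0.8*log(0.8) = -0.178515.
(1-mu)*log(1-mu) = 0.2*log(0.2) = -0.321888.
A* = -0.178515 + -0.321888 = -0.5004

-0.5004


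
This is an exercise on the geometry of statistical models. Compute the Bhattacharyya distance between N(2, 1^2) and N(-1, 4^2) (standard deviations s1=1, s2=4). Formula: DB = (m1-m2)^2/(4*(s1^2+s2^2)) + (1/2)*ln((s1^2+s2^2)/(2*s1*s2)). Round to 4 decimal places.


Bhattacharyya distance between two Gaussians:
DB = (m1-m2)^2/(4*(s1^2+s2^2)) + (1/2)*ln((s1^2+s2^2)/(2*s1*s2)).
(m1-m2)^2 = (3)^2 = 9.
s1^2+s2^2 = 1 + 16 = 17.
term1 = 9/68 = 0.132353.
term2 = 0.5*ln(17/8.0) = 0.376886.
DB = 0.132353 + 0.376886 = 0.5092

0.5092


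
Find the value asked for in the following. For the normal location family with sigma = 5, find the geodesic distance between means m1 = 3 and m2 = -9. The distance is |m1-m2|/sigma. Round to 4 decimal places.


On the fixed-variance normal subfamily, geodesic distance = |m1-m2|/sigma.
|3 - -9| = 12.
sigma = 5.
d = 12/5 = 2.4000

2.4000


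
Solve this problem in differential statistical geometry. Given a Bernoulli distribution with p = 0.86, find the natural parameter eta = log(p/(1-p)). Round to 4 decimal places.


Natural parameter for Bernoulli: eta = log(p/(1-p)).
p = 0.86, 1-p = 0.14.
p/(1-p) = 6.142857.
eta = log(6.142857) = 1.8153

1.8153


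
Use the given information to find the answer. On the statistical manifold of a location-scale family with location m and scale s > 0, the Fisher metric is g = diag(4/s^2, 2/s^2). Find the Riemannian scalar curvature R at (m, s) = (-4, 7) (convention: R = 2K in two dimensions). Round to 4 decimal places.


The metric has the form g = (A dm^2 + B ds^2)/s^2 with A = 4, B = 2.
Substitute u = sqrt(A/B)*m: g = B*(du^2 + ds^2)/s^2, i.e. B times the
Poincare upper half-plane metric, which has constant Gaussian curvature -1.
Scaling a 2D metric by a constant c divides the Gaussian curvature by c,
so K = -1/B = -1/(2) = -0.5000 everywhere (the point (m, s) = (-4, 7) is irrelevant:
the curvature is constant).
Scalar curvature in dimension 2: R = 2K = -2/(2) = -1.0000.

-1.0000
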